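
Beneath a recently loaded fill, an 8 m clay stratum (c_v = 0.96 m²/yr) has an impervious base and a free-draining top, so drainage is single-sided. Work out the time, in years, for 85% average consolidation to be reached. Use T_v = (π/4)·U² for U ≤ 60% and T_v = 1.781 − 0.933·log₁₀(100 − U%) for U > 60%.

t ≈ 45.6 years

Drainage path length: H_d = H = 8 m (single drainage).
U > 60%: T_v = 1.781 − 0.933·log₁₀(100 − 85) = 0.68371.
t = T_v·H_d²/c_v = 0.68371×8²/0.96 = 45.58 years.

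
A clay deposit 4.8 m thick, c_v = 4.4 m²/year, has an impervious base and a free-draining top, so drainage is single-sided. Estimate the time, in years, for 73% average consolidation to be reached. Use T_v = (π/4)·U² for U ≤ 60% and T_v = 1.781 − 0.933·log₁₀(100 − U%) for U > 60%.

t ≈ 2.33 years

Drainage path length: H_d = H = 4.8 m (single drainage).
U > 60%: T_v = 1.781 − 0.933·log₁₀(100 − 73) = 0.44554.
t = T_v·H_d²/c_v = 0.44554×4.8²/4.4 = 2.333 years.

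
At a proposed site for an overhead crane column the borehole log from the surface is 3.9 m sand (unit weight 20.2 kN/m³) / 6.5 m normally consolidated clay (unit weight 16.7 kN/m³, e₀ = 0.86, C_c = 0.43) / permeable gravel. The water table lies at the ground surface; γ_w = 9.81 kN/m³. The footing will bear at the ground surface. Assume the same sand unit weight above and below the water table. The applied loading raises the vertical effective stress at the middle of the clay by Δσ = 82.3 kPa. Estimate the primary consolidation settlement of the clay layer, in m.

Mid-depth of clay below the ground surface: z = 3.9 + 6.5/2 = 7.15 m.
Total vertical stress at mid-clay: σ_v = 20.2×3.9 + 16.7×3.25 = 133.06 kPa.
Pore pressure: u = 9.81×(7.15 − 0) = 70.142 kPa.
Initial effective stress: σ'_0 = σ_v − u = 133.06 − 70.142 = 62.918 kPa.
Final effective stress: σ'_f = σ'_0 + Δσ = 62.918 + 82.3 = 145.22 kPa.
Normally consolidated clay, so the full stress increment lies on the virgin compression line:
S_c = C_c·H/(1+e₀)·log₁₀(σ'_f/σ'_0) = 0.43×6.5/(1+0.86)×log₁₀(145.22/62.918)
    = 1.5027 × 0.36325 = 0.5459 m

S_c ≈ 0.546 m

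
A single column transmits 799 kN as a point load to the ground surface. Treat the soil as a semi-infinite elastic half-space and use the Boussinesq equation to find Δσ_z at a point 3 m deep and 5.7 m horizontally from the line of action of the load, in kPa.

Δσ_z ≈ 0.929 kPa

Boussinesq vertical stress below a point load on an elastic half-space:
Δσ_z = 3P/(2πz²) · [1 + (r/z)²]^(−5/2)
r/z = 5.7/3 = 1.9; [1+(r/z)²]^(−5/2) = 0.021915.
Δσ_z = 3×799/(2π×3²) × 0.021915 = 42.388 × 0.021915 = 0.9289 kPa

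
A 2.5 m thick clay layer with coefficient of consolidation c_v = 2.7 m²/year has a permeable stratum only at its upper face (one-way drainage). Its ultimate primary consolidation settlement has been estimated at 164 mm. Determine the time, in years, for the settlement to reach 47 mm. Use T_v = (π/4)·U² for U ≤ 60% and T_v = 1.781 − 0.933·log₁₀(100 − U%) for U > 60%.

t ≈ 0.149 years

Drainage path length: H_d = H = 2.5 m (single drainage).
U = S(t)/S_ult = 47/164 = 0.2866.
U ≤ 60%: T_v = (π/4)·U² = (π/4)×0.28659² = 0.064506.
t = T_v·H_d²/c_v = 0.064506×2.5²/2.7 = 0.1493 years.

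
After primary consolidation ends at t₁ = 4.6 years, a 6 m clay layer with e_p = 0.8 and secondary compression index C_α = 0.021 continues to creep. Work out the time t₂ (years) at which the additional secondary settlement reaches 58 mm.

S_s = C_α·H/(1+e_p)·log₁₀(t₂/t₁) ⇒ log₁₀(t₂/t₁) = S_s·(1+e_p)/(C_α·H).
log₁₀(t₂/t₁) = 0.058 × (1+0.8) / (0.021×6) = 0.8286
t₂ = t₁ × 10^0.8286 = 4.6 × 6.739 = 31 years

t₂ ≈ 31 years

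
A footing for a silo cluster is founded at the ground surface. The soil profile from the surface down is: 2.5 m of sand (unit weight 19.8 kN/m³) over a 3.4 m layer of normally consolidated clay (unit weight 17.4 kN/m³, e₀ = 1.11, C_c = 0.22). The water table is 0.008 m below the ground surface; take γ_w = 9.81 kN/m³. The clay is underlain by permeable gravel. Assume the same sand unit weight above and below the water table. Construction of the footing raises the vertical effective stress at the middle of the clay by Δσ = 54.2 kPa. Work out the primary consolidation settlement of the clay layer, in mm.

S_c ≈ 137 mm

Mid-depth of clay below the ground surface: z = 2.5 + 3.4/2 = 4.2 m.
Total vertical stress at mid-clay: σ_v = 19.8×2.5 + 17.4×1.7 = 79.08 kPa.
Pore pressure: u = 9.81×(4.2 − 0.008) = 41.124 kPa.
Initial effective stress: σ'_0 = σ_v − u = 79.08 − 41.124 = 37.956 kPa.
Final effective stress: σ'_f = σ'_0 + Δσ = 37.956 + 54.2 = 92.156 kPa.
Normally consolidated clay, so the full stress increment lies on the virgin compression line:
S_c = C_c·H/(1+e₀)·log₁₀(σ'_f/σ'_0) = 0.22×3.4/(1+1.11)×log₁₀(92.156/37.956)
    = 0.3545 × 0.38524 = 0.1366 m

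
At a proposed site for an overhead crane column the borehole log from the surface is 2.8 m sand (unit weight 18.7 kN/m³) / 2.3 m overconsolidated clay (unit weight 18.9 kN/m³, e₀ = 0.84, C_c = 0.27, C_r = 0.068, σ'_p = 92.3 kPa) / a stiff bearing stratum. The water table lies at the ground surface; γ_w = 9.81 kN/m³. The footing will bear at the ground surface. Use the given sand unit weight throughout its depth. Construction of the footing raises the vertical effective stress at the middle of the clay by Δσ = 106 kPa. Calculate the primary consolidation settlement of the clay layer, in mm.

Mid-depth of clay below the ground surface: z = 2.8 + 2.3/2 = 3.95 m.
Total vertical stress at mid-clay: σ_v = 18.7×2.8 + 18.9×1.15 = 74.095 kPa.
Pore pressure: u = 9.81×(3.95 − 0) = 38.75 kPa.
Initial effective stress: σ'_0 = σ_v − u = 74.095 − 38.75 = 35.345 kPa.
Final effective stress: σ'_f = 35.345 + 106 = 141.34 kPa.
σ'_f = 141.34 > σ'_p = 92.3 kPa, so the stress path crosses the preconsolidation pressure — recompression up to σ'_p, then virgin compression beyond:
S_c = H/(1+e₀)·[C_r·log₁₀(σ'_p/σ'_0) + C_c·log₁₀(σ'_f/σ'_p)]
    = 2.3/1.84 × [0.068×log₁₀(92.3/35.345) + 0.27×log₁₀(141.34/92.3)]
    = 1.25 × [0.028347 + 0.049967] = 0.09789 m

S_c ≈ 97.9 mm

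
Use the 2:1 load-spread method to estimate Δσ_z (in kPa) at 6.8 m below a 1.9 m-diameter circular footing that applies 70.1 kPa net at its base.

By the 2:1 method the load spreads at 1 horizontal : 2 vertical, so at depth z the loaded area has grown by z in each plan dimension:
Δσ ≈ qD²/(D+z)² = 70.1×1.9²/(1.9+6.8)² = 3.3434 kPa

Δσ_z ≈ 3.34 kPa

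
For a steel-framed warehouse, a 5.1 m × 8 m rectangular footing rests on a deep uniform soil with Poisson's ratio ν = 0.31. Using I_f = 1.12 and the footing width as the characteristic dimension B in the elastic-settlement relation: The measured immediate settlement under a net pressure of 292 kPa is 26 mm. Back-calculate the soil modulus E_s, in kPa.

E_s ≈ 58000 kPa

S_e = q·B·(1−ν²)/E_s · I_f  ⇒  E_s = q·B·(1−ν²)·I_f / S_e.
E_s = 292 × 5.1 × 0.9039 × 1.12 / 0.026 = 57990 kPa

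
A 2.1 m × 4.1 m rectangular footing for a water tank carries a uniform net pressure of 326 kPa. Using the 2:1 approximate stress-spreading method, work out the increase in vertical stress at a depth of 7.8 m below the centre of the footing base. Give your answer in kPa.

Δσ_z ≈ 23.8 kPa

By the 2:1 method the load spreads at 1 horizontal : 2 vertical, so at depth z the loaded area has grown by z in each plan dimension:
Δσ = qBL/((B+z)(L+z)) = 326×2.1×4.1/((2.1+7.8)(4.1+7.8)) = 23.825 kPa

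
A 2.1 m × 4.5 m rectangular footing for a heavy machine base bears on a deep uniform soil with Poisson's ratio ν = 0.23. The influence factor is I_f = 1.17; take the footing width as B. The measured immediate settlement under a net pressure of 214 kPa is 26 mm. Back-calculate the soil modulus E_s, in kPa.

E_s ≈ 19200 kPa

S_e = q·B·(1−ν²)/E_s · I_f  ⇒  E_s = q·B·(1−ν²)·I_f / S_e.
E_s = 214 × 2.1 × 0.9471 × 1.17 / 0.026 = 19150 kPa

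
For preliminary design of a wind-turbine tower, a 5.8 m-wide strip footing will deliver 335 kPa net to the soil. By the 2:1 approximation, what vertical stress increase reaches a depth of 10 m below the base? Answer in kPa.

By the 2:1 method the load spreads at 1 horizontal : 2 vertical, so at depth z the loaded area has grown by z in each plan dimension:
Δσ = qB/(B+z) = 335×5.8/(5.8+10) = 122.97 kPa

Δσ_z ≈ 123 kPa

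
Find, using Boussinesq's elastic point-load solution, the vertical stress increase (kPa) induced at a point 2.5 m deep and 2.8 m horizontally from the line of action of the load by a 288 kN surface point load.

Δσ_z ≈ 2.88 kPa

Boussinesq vertical stress below a point load on an elastic half-space:
Δσ_z = 3P/(2πz²) · [1 + (r/z)²]^(−5/2)
r/z = 2.8/2.5 = 1.12; [1+(r/z)²]^(−5/2) = 0.13105.
Δσ_z = 3×288/(2π×2.5²) × 0.13105 = 22.002 × 0.13105 = 2.883 kPa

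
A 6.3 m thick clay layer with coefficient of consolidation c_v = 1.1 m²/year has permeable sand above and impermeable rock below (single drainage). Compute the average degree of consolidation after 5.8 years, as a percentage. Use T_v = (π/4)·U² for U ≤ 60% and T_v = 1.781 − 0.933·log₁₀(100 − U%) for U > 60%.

U ≈ 45.2 %

Drainage path length: H_d = H = 6.3 m (single drainage).
T_v = c_v·t/H_d² = 1.1×5.8/6.3² = 0.16075.
T_v = 0.16075 corresponds to the U ≤ 60% branch:
U = √(4T_v/π) = 0.4524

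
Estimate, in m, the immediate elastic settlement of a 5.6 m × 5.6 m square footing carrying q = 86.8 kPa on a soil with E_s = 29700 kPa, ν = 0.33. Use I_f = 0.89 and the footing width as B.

S_e ≈ 0.013 m

Immediate (elastic) settlement: S_e = q·B·(1−ν²)/E_s · I_f.
S_e = 86.8 × 5.6 × (1 − 0.33²) / 29700 × 0.89
    = 86.8 × 5.6 × 0.8911 / 29700 × 0.89
    = 0.01298 m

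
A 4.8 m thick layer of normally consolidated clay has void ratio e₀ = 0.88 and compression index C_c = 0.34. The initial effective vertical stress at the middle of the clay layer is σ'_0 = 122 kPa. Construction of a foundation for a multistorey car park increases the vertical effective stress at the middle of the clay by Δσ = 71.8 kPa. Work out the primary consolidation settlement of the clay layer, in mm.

S_c ≈ 174 mm

Final effective stress: σ'_f = σ'_0 + Δσ = 122 + 71.8 = 193.8 kPa.
Normally consolidated clay, so the full stress increment lies on the virgin compression line:
S_c = C_c·H/(1+e₀)·log₁₀(σ'_f/σ'_0) = 0.34×4.8/(1+0.88)×log₁₀(193.8/122)
    = 0.86809 × 0.20099 = 0.1745 m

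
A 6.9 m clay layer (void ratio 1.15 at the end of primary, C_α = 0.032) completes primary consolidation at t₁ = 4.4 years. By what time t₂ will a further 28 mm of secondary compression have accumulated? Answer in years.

S_s = C_α·H/(1+e_p)·log₁₀(t₂/t₁) ⇒ log₁₀(t₂/t₁) = S_s·(1+e_p)/(C_α·H).
log₁₀(t₂/t₁) = 0.028 × (1+1.15) / (0.032×6.9) = 0.2726
t₂ = t₁ × 10^0.2726 = 4.4 × 1.873 = 8.243 years

t₂ ≈ 8.24 years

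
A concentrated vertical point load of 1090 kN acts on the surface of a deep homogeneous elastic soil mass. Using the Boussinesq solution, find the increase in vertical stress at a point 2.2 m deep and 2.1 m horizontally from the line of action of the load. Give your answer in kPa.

Δσ_z ≈ 21.3 kPa

Boussinesq vertical stress below a point load on an elastic half-space:
Δσ_z = 3P/(2πz²) · [1 + (r/z)²]^(−5/2)
r/z = 2.1/2.2 = 0.95455; [1+(r/z)²]^(−5/2) = 0.19804.
Δσ_z = 3×1090/(2π×2.2²) × 0.19804 = 107.53 × 0.19804 = 21.3 kPa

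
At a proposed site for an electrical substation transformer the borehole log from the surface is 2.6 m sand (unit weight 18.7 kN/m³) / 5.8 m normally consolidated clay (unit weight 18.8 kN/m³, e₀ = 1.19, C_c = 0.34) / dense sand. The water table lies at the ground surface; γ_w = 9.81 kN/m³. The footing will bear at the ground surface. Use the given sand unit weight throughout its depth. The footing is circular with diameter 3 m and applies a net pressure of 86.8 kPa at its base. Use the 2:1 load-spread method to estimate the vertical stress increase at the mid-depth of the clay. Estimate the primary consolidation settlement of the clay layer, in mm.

Mid-depth of clay below the ground surface: z = 2.6 + 5.8/2 = 5.5 m.
Total vertical stress at mid-clay: σ_v = 18.7×2.6 + 18.8×2.9 = 103.14 kPa.
Pore pressure: u = 9.81×(5.5 − 0) = 53.955 kPa.
Initial effective stress: σ'_0 = σ_v − u = 103.14 − 53.955 = 49.185 kPa.
Stress increase at mid-clay by the 2:1 spreading method:
Δσ ≈ qD²/(D+z)² = 86.8×3²/(3+5.5)² = 10.812 kPa
Final effective stress: σ'_f = σ'_0 + Δσ = 49.185 + 10.812 = 59.997 kPa.
Normally consolidated clay, so the full stress increment lies on the virgin compression line:
S_c = C_c·H/(1+e₀)·log₁₀(σ'_f/σ'_0) = 0.34×5.8/(1+1.19)×log₁₀(59.997/49.185)
    = 0.90046 × 0.086297 = 0.07771 m

S_c ≈ 77.7 mm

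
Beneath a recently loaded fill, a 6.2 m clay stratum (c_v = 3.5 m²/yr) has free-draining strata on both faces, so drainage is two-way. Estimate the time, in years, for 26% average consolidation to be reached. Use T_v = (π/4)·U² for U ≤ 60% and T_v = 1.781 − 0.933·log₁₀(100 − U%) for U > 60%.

t ≈ 0.146 years

Drainage path length: H_d = H/2 = 3.1 m (double drainage).
U ≤ 60%: T_v = (π/4)·U² = (π/4)×0.26² = 0.053093.
t = T_v·H_d²/c_v = 0.053093×3.1²/3.5 = 0.1458 years.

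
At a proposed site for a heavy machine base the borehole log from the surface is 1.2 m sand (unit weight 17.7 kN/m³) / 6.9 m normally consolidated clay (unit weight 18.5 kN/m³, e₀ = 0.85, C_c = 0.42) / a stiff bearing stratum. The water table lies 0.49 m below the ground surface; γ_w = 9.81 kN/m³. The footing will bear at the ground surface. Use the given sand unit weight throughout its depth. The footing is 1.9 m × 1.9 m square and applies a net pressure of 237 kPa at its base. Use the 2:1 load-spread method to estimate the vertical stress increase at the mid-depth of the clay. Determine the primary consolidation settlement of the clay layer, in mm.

S_c ≈ 253 mm

Mid-depth of clay below the ground surface: z = 1.2 + 6.9/2 = 4.65 m.
Total vertical stress at mid-clay: σ_v = 17.7×1.2 + 18.5×3.45 = 85.065 kPa.
Pore pressure: u = 9.81×(4.65 − 0.49) = 40.81 kPa.
Initial effective stress: σ'_0 = σ_v − u = 85.065 − 40.81 = 44.255 kPa.
Stress increase at mid-clay by the 2:1 spreading method:
Δσ = qBL/((B+z)(L+z)) = 237×1.9×1.9/((1.9+4.65)(1.9+4.65)) = 19.942 kPa
Final effective stress: σ'_f = σ'_0 + Δσ = 44.255 + 19.942 = 64.197 kPa.
Normally consolidated clay, so the full stress increment lies on the virgin compression line:
S_c = C_c·H/(1+e₀)·log₁₀(σ'_f/σ'_0) = 0.42×6.9/(1+0.85)×log₁₀(64.197/44.255)
    = 1.5665 × 0.16155 = 0.2531 m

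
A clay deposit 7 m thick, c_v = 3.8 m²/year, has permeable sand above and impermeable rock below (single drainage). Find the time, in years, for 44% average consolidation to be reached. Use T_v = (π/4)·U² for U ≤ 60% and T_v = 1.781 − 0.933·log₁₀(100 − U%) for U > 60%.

Drainage path length: H_d = H = 7 m (single drainage).
U ≤ 60%: T_v = (π/4)·U² = (π/4)×0.44² = 0.15205.
t = T_v·H_d²/c_v = 0.15205×7²/3.8 = 1.961 years.

t ≈ 1.96 years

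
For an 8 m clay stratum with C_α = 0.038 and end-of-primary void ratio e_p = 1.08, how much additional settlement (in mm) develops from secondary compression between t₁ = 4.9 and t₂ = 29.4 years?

Secondary compression: S_s = C_α·H/(1+e_p)·log₁₀(t₂/t₁)
S_s = 0.038×8/(1+1.08)×log₁₀(29.4/4.9)
    = 0.1462 × 0.7782 = 0.1137 m

S_s ≈ 114 mm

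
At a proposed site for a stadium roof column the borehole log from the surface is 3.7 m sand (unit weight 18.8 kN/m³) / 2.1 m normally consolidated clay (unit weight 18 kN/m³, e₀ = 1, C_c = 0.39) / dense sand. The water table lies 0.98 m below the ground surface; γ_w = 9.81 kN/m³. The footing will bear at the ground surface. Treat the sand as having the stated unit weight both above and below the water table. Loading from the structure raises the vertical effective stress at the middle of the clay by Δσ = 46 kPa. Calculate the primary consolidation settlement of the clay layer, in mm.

S_c ≈ 114 mm

Mid-depth of clay below the ground surface: z = 3.7 + 2.1/2 = 4.75 m.
Total vertical stress at mid-clay: σ_v = 18.8×3.7 + 18×1.05 = 88.46 kPa.
Pore pressure: u = 9.81×(4.75 − 0.98) = 36.984 kPa.
Initial effective stress: σ'_0 = σ_v − u = 88.46 − 36.984 = 51.476 kPa.
Final effective stress: σ'_f = σ'_0 + Δσ = 51.476 + 46 = 97.476 kPa.
Normally consolidated clay, so the full stress increment lies on the virgin compression line:
S_c = C_c·H/(1+e₀)·log₁₀(σ'_f/σ'_0) = 0.39×2.1/(1+1)×log₁₀(97.476/51.476)
    = 0.4095 × 0.27729 = 0.1136 m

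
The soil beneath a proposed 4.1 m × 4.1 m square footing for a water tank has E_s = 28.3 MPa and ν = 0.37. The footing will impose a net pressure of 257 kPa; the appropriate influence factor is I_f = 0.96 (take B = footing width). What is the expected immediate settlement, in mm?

Immediate (elastic) settlement: S_e = q·B·(1−ν²)/E_s · I_f.
E_s = 28.3 MPa = 28300 kPa.
S_e = 257 × 4.1 × (1 − 0.37²) / 28300 × 0.96
    = 257 × 4.1 × 0.8631 / 28300 × 0.96
    = 0.03085 m = 30.85 mm

S_e ≈ 30.9 mm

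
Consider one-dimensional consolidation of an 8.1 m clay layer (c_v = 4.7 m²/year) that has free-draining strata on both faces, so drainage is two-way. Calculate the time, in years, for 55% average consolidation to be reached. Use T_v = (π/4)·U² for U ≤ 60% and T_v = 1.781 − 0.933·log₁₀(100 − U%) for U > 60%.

t ≈ 0.829 years

Drainage path length: H_d = H/2 = 4.05 m (double drainage).
U ≤ 60%: T_v = (π/4)·U² = (π/4)×0.55² = 0.23758.
t = T_v·H_d²/c_v = 0.23758×4.05²/4.7 = 0.8291 years.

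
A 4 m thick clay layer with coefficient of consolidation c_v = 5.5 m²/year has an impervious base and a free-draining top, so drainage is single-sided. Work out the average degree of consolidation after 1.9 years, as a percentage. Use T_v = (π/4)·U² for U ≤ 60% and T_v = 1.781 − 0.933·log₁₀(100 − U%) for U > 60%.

U ≈ 83.8 %

Drainage path length: H_d = H = 4 m (single drainage).
T_v = c_v·t/H_d² = 5.5×1.9/4² = 0.65312.
T_v = 0.65312 corresponds to the U > 60% branch:
U = 1 − 10^((1.781 − T_v)/0.933)/100 = 0.8382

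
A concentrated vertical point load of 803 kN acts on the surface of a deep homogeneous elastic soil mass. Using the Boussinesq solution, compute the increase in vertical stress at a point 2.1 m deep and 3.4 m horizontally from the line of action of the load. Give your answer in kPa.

Δσ_z ≈ 3.48 kPa

Boussinesq vertical stress below a point load on an elastic half-space:
Δσ_z = 3P/(2πz²) · [1 + (r/z)²]^(−5/2)
r/z = 3.4/2.1 = 1.619; [1+(r/z)²]^(−5/2) = 0.040071.
Δσ_z = 3×803/(2π×2.1²) × 0.040071 = 86.94 × 0.040071 = 3.484 kPa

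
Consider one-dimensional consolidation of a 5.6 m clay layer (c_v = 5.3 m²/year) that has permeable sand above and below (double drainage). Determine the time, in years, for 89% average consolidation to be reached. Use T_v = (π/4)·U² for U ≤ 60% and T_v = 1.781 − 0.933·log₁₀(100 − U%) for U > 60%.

t ≈ 1.2 years

Drainage path length: H_d = H/2 = 2.8 m (double drainage).
U > 60%: T_v = 1.781 − 0.933·log₁₀(100 − 89) = 0.80938.
t = T_v·H_d²/c_v = 0.80938×2.8²/5.3 = 1.197 years.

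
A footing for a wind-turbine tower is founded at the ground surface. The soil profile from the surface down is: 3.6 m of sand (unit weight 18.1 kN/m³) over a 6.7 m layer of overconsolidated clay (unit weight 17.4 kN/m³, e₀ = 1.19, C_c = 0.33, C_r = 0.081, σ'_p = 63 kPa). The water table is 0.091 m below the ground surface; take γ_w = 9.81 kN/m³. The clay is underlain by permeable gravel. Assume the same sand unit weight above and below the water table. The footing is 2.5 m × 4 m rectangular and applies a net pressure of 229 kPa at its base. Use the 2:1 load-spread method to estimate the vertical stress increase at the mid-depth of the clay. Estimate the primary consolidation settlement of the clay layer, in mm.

S_c ≈ 108 mm

Mid-depth of clay below the ground surface: z = 3.6 + 6.7/2 = 6.95 m.
Total vertical stress at mid-clay: σ_v = 18.1×3.6 + 17.4×3.35 = 123.45 kPa.
Pore pressure: u = 9.81×(6.95 − 0.091) = 67.287 kPa.
Initial effective stress: σ'_0 = σ_v − u = 123.45 − 67.287 = 56.163 kPa.
Stress increase at mid-clay by the 2:1 spreading method:
Δσ = qBL/((B+z)(L+z)) = 229×2.5×4/((2.5+6.95)(4+6.95)) = 22.13 kPa
Final effective stress: σ'_f = 56.163 + 22.13 = 78.293 kPa.
σ'_f = 78.293 > σ'_p = 63 kPa, so the stress path crosses the preconsolidation pressure — recompression up to σ'_p, then virgin compression beyond:
S_c = H/(1+e₀)·[C_r·log₁₀(σ'_p/σ'_0) + C_c·log₁₀(σ'_f/σ'_p)]
    = 6.7/2.19 × [0.081×log₁₀(63/56.163) + 0.33×log₁₀(78.293/63)]
    = 3.0594 × [0.0040411 + 0.031146] = 0.1077 m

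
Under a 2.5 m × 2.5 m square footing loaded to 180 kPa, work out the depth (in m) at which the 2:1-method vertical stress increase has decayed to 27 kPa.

z ≈ 3.95 m

2:1 spreading — at depth z the loaded area has grown by z in each plan dimension:
qB²/(B+z)² = Δσ_z ⇒ z = B(√(q/Δσ_z) − 1) = 2.5×(√(180/27) − 1) = 3.955 m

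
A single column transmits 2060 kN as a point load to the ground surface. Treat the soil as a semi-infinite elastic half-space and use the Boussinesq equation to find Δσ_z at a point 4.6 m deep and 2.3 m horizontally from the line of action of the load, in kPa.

Δσ_z ≈ 26.6 kPa

Boussinesq vertical stress below a point load on an elastic half-space:
Δσ_z = 3P/(2πz²) · [1 + (r/z)²]^(−5/2)
r/z = 2.3/4.6 = 0.5; [1+(r/z)²]^(−5/2) = 0.57243.
Δσ_z = 3×2060/(2π×4.6²) × 0.57243 = 46.483 × 0.57243 = 26.61 kPa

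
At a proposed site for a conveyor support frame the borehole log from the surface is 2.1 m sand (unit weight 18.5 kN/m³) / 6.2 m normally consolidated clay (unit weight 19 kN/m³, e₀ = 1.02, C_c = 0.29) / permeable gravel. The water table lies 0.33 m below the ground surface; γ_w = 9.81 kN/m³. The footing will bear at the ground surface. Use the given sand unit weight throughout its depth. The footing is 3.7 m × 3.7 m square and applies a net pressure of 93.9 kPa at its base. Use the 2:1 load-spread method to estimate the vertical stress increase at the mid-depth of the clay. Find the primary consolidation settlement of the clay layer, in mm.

S_c ≈ 109 mm

Mid-depth of clay below the ground surface: z = 2.1 + 6.2/2 = 5.2 m.
Total vertical stress at mid-clay: σ_v = 18.5×2.1 + 19×3.1 = 97.75 kPa.
Pore pressure: u = 9.81×(5.2 − 0.33) = 47.775 kPa.
Initial effective stress: σ'_0 = σ_v − u = 97.75 − 47.775 = 49.975 kPa.
Stress increase at mid-clay by the 2:1 spreading method:
Δσ = qBL/((B+z)(L+z)) = 93.9×3.7×3.7/((3.7+5.2)(3.7+5.2)) = 16.229 kPa
Final effective stress: σ'_f = σ'_0 + Δσ = 49.975 + 16.229 = 66.204 kPa.
Normally consolidated clay, so the full stress increment lies on the virgin compression line:
S_c = C_c·H/(1+e₀)·log₁₀(σ'_f/σ'_0) = 0.29×6.2/(1+1.02)×log₁₀(66.204/49.975)
    = 0.8901 × 0.12213 = 0.1087 m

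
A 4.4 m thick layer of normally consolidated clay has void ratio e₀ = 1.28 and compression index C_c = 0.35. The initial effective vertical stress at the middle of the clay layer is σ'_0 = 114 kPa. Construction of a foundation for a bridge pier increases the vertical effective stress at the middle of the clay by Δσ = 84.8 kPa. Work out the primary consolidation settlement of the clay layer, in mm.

S_c ≈ 163 mm

Final effective stress: σ'_f = σ'_0 + Δσ = 114 + 84.8 = 198.8 kPa.
Normally consolidated clay, so the full stress increment lies on the virgin compression line:
S_c = C_c·H/(1+e₀)·log₁₀(σ'_f/σ'_0) = 0.35×4.4/(1+1.28)×log₁₀(198.8/114)
    = 0.67544 × 0.24151 = 0.1631 m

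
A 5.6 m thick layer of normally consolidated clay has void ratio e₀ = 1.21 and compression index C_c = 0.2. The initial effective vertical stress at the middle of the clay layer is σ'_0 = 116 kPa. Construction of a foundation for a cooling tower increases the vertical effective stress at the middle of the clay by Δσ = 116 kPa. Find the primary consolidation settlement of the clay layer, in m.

Final effective stress: σ'_f = σ'_0 + Δσ = 116 + 116 = 232 kPa.
Normally consolidated clay, so the full stress increment lies on the virgin compression line:
S_c = C_c·H/(1+e₀)·log₁₀(σ'_f/σ'_0) = 0.2×5.6/(1+1.21)×log₁₀(232/116)
    = 0.50679 × 0.30103 = 0.1526 m

S_c ≈ 0.153 m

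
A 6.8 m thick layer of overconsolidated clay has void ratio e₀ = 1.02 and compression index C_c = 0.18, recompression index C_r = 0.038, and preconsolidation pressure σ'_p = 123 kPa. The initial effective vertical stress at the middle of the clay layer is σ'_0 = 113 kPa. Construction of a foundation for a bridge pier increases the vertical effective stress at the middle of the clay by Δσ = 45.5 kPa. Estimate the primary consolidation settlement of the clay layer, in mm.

S_c ≈ 71.4 mm

Final effective stress: σ'_f = 113 + 45.5 = 158.5 kPa.
σ'_f = 158.5 > σ'_p = 123 kPa, so the stress path crosses the preconsolidation pressure — recompression up to σ'_p, then virgin compression beyond:
S_c = H/(1+e₀)·[C_r·log₁₀(σ'_p/σ'_0) + C_c·log₁₀(σ'_f/σ'_p)]
    = 6.8/2.02 × [0.038×log₁₀(123/113) + 0.18×log₁₀(158.5/123)]
    = 3.3663 × [0.0013994 + 0.019822] = 0.07144 m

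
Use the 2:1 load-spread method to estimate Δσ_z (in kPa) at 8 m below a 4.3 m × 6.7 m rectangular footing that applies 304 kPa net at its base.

Δσ_z ≈ 48.4 kPa

By the 2:1 method the load spreads at 1 horizontal : 2 vertical, so at depth z the loaded area has grown by z in each plan dimension:
Δσ = qBL/((B+z)(L+z)) = 304×4.3×6.7/((4.3+8)(6.7+8)) = 48.439 kPa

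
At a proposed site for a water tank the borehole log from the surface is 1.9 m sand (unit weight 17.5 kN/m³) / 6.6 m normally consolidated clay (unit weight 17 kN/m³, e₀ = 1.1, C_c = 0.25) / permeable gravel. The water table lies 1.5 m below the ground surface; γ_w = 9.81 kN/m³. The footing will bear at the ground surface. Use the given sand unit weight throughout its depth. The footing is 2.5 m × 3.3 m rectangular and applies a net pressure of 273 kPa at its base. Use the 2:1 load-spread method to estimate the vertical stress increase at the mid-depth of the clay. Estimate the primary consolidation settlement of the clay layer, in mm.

S_c ≈ 171 mm

Mid-depth of clay below the ground surface: z = 1.9 + 6.6/2 = 5.2 m.
Total vertical stress at mid-clay: σ_v = 17.5×1.9 + 17×3.3 = 89.35 kPa.
Pore pressure: u = 9.81×(5.2 − 1.5) = 36.297 kPa.
Initial effective stress: σ'_0 = σ_v − u = 89.35 − 36.297 = 53.053 kPa.
Stress increase at mid-clay by the 2:1 spreading method:
Δσ = qBL/((B+z)(L+z)) = 273×2.5×3.3/((2.5+5.2)(3.3+5.2)) = 34.412 kPa
Final effective stress: σ'_f = σ'_0 + Δσ = 53.053 + 34.412 = 87.465 kPa.
Normally consolidated clay, so the full stress increment lies on the virgin compression line:
S_c = C_c·H/(1+e₀)·log₁₀(σ'_f/σ'_0) = 0.25×6.6/(1+1.1)×log₁₀(87.465/53.053)
    = 0.78571 × 0.21712 = 0.1706 m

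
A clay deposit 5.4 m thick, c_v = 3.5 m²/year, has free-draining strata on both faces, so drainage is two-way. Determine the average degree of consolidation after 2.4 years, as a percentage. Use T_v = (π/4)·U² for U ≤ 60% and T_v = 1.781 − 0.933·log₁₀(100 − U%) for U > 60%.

U ≈ 95.3 %

Drainage path length: H_d = H/2 = 2.7 m (double drainage).
T_v = c_v·t/H_d² = 3.5×2.4/2.7² = 1.1523.
T_v = 1.1523 corresponds to the U > 60% branch:
U = 1 − 10^((1.781 − T_v)/0.933)/100 = 0.9528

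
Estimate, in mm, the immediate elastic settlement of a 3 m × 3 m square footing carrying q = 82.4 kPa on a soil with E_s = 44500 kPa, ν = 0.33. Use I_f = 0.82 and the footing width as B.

S_e ≈ 4.06 mm

Immediate (elastic) settlement: S_e = q·B·(1−ν²)/E_s · I_f.
S_e = 82.4 × 3 × (1 − 0.33²) / 44500 × 0.82
    = 82.4 × 3 × 0.8911 / 44500 × 0.82
    = 0.004059 m = 4.059 mm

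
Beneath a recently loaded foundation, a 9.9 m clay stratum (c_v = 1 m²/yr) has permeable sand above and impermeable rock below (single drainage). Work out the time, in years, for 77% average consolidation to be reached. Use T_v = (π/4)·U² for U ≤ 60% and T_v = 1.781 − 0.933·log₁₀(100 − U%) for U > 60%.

Drainage path length: H_d = H = 9.9 m (single drainage).
U > 60%: T_v = 1.781 − 0.933·log₁₀(100 − 77) = 0.51051.
t = T_v·H_d²/c_v = 0.51051×9.9²/1 = 50.04 years.

t ≈ 50 years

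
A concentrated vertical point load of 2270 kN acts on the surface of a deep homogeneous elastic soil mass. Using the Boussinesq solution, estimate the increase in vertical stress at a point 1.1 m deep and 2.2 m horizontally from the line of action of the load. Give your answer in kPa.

Boussinesq vertical stress below a point load on an elastic half-space:
Δσ_z = 3P/(2πz²) · [1 + (r/z)²]^(−5/2)
r/z = 2.2/1.1 = 2; [1+(r/z)²]^(−5/2) = 0.017889.
Δσ_z = 3×2270/(2π×1.1²) × 0.017889 = 895.74 × 0.017889 = 16.02 kPa

Δσ_z ≈ 16 kPa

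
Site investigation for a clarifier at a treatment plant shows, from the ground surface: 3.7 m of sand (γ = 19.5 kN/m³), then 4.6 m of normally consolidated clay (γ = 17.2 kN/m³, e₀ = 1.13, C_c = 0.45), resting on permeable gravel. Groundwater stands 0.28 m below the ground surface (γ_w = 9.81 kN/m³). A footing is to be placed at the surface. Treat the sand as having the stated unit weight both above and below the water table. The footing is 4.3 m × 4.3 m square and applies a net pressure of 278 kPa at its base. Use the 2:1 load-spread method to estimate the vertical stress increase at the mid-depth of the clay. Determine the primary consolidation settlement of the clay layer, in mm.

Mid-depth of clay below the ground surface: z = 3.7 + 4.6/2 = 6 m.
Total vertical stress at mid-clay: σ_v = 19.5×3.7 + 17.2×2.3 = 111.71 kPa.
Pore pressure: u = 9.81×(6 − 0.28) = 56.113 kPa.
Initial effective stress: σ'_0 = σ_v − u = 111.71 − 56.113 = 55.597 kPa.
Stress increase at mid-clay by the 2:1 spreading method:
Δσ = qBL/((B+z)(L+z)) = 278×4.3×4.3/((4.3+6)(4.3+6)) = 48.452 kPa
Final effective stress: σ'_f = σ'_0 + Δσ = 55.597 + 48.452 = 104.05 kPa.
Normally consolidated clay, so the full stress increment lies on the virgin compression line:
S_c = C_c·H/(1+e₀)·log₁₀(σ'_f/σ'_0) = 0.45×4.6/(1+1.13)×log₁₀(104.05/55.597)
    = 0.97183 × 0.27219 = 0.2645 m

S_c ≈ 265 mm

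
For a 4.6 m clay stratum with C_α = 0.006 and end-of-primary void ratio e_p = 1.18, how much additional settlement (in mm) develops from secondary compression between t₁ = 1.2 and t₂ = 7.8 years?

Secondary compression: S_s = C_α·H/(1+e_p)·log₁₀(t₂/t₁)
S_s = 0.006×4.6/(1+1.18)×log₁₀(7.8/1.2)
    = 0.01266 × 0.8129 = 0.01029 m

S_s ≈ 10.3 mm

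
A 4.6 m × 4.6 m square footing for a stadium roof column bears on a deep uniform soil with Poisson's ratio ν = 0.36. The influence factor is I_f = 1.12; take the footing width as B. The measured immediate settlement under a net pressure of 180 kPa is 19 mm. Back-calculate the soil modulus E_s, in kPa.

E_s ≈ 42500 kPa

S_e = q·B·(1−ν²)/E_s · I_f  ⇒  E_s = q·B·(1−ν²)·I_f / S_e.
E_s = 180 × 4.6 × 0.8704 × 1.12 / 0.019 = 42480 kPa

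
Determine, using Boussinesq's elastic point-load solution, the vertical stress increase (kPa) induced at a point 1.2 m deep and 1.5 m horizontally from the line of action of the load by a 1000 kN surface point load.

Boussinesq vertical stress below a point load on an elastic half-space:
Δσ_z = 3P/(2πz²) · [1 + (r/z)²]^(−5/2)
r/z = 1.5/1.2 = 1.25; [1+(r/z)²]^(−5/2) = 0.095135.
Δσ_z = 3×1000/(2π×1.2²) × 0.095135 = 331.57 × 0.095135 = 31.54 kPa

Δσ_z ≈ 31.5 kPa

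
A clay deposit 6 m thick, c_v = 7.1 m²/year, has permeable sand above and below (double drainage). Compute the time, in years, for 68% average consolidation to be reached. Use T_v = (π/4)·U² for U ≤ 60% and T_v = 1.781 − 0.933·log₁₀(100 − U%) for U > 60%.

t ≈ 0.478 years

Drainage path length: H_d = H/2 = 3 m (double drainage).
U > 60%: T_v = 1.781 − 0.933·log₁₀(100 − 68) = 0.3767.
t = T_v·H_d²/c_v = 0.3767×3²/7.1 = 0.4775 years.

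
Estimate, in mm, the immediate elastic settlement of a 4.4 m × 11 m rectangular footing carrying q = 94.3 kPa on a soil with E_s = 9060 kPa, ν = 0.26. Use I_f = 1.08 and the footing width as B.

S_e ≈ 46.1 mm

Immediate (elastic) settlement: S_e = q·B·(1−ν²)/E_s · I_f.
S_e = 94.3 × 4.4 × (1 − 0.26²) / 9060 × 1.08
    = 94.3 × 4.4 × 0.9324 / 9060 × 1.08
    = 0.04612 m = 46.12 mm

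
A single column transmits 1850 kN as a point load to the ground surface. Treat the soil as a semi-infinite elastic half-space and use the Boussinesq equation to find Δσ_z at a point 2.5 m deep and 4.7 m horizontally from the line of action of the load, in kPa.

Boussinesq vertical stress below a point load on an elastic half-space:
Δσ_z = 3P/(2πz²) · [1 + (r/z)²]^(−5/2)
r/z = 4.7/2.5 = 1.88; [1+(r/z)²]^(−5/2) = 0.02284.
Δσ_z = 3×1850/(2π×2.5²) × 0.02284 = 141.33 × 0.02284 = 3.228 kPa

Δσ_z ≈ 3.23 kPa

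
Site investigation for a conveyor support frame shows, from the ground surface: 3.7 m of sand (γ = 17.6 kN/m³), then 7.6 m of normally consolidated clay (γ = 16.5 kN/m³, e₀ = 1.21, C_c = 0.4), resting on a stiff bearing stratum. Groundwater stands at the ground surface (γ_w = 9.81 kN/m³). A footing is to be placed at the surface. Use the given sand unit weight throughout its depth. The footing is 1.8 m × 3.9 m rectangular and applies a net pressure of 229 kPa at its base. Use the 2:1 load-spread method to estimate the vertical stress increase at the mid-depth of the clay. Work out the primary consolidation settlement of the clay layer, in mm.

S_c ≈ 147 mm

Mid-depth of clay below the ground surface: z = 3.7 + 7.6/2 = 7.5 m.
Total vertical stress at mid-clay: σ_v = 17.6×3.7 + 16.5×3.8 = 127.82 kPa.
Pore pressure: u = 9.81×(7.5 − 0) = 73.575 kPa.
Initial effective stress: σ'_0 = σ_v − u = 127.82 − 73.575 = 54.245 kPa.
Stress increase at mid-clay by the 2:1 spreading method:
Δσ = qBL/((B+z)(L+z)) = 229×1.8×3.9/((1.8+7.5)(3.9+7.5)) = 15.163 kPa
Final effective stress: σ'_f = σ'_0 + Δσ = 54.245 + 15.163 = 69.408 kPa.
Normally consolidated clay, so the full stress increment lies on the virgin compression line:
S_c = C_c·H/(1+e₀)·log₁₀(σ'_f/σ'_0) = 0.4×7.6/(1+1.21)×log₁₀(69.408/54.245)
    = 1.3756 × 0.10705 = 0.1473 m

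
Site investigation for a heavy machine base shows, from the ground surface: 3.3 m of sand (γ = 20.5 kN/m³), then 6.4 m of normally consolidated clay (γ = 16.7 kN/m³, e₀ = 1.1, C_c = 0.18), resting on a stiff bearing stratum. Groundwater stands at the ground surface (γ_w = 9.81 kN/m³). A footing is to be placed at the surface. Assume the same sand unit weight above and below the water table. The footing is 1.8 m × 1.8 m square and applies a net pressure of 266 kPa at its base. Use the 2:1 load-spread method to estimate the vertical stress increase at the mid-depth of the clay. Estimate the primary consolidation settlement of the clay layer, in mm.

Mid-depth of clay below the ground surface: z = 3.3 + 6.4/2 = 6.5 m.
Total vertical stress at mid-clay: σ_v = 20.5×3.3 + 16.7×3.2 = 121.09 kPa.
Pore pressure: u = 9.81×(6.5 − 0) = 63.765 kPa.
Initial effective stress: σ'_0 = σ_v − u = 121.09 − 63.765 = 57.325 kPa.
Stress increase at mid-clay by the 2:1 spreading method:
Δσ = qBL/((B+z)(L+z)) = 266×1.8×1.8/((1.8+6.5)(1.8+6.5)) = 12.51 kPa
Final effective stress: σ'_f = σ'_0 + Δσ = 57.325 + 12.51 = 69.835 kPa.
Normally consolidated clay, so the full stress increment lies on the virgin compression line:
S_c = C_c·H/(1+e₀)·log₁₀(σ'_f/σ'_0) = 0.18×6.4/(1+1.1)×log₁₀(69.835/57.325)
    = 0.54857 × 0.085729 = 0.04703 m

S_c ≈ 47 mm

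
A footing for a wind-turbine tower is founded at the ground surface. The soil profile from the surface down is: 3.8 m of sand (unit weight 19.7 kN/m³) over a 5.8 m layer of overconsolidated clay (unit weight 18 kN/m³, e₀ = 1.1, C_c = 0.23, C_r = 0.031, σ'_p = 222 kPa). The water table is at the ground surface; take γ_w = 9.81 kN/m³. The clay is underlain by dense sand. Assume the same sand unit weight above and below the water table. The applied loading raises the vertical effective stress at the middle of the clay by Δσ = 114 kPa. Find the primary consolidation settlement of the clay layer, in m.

Mid-depth of clay below the ground surface: z = 3.8 + 5.8/2 = 6.7 m.
Total vertical stress at mid-clay: σ_v = 19.7×3.8 + 18×2.9 = 127.06 kPa.
Pore pressure: u = 9.81×(6.7 − 0) = 65.727 kPa.
Initial effective stress: σ'_0 = σ_v − u = 127.06 − 65.727 = 61.333 kPa.
Final effective stress: σ'_f = 61.333 + 114 = 175.33 kPa.
σ'_f = 175.33 ≤ σ'_p = 222 kPa, so the clay remains overconsolidated and only the recompression index applies:
S_c = C_r·H/(1+e₀)·log₁₀(σ'_f/σ'_0) = 0.031×5.8/2.1×log₁₀(175.33/61.333)
    = 0.085619 × 0.45616 = 0.03906 m

S_c ≈ 0.0391 m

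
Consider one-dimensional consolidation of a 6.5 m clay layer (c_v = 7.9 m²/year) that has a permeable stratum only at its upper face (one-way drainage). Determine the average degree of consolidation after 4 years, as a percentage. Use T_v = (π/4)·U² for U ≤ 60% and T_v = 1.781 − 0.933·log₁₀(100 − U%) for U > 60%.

Drainage path length: H_d = H = 6.5 m (single drainage).
T_v = c_v·t/H_d² = 7.9×4/6.5² = 0.74793.
T_v = 0.74793 corresponds to the U > 60% branch:
U = 1 − 10^((1.781 − T_v)/0.933)/100 = 0.872

U ≈ 87.2 %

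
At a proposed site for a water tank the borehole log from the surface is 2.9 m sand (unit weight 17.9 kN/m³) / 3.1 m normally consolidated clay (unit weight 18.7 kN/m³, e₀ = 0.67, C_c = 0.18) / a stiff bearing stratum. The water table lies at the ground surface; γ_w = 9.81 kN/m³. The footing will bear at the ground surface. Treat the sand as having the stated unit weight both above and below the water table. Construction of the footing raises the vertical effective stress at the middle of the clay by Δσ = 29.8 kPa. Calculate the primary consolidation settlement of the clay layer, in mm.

S_c ≈ 85.3 mm

Mid-depth of clay below the ground surface: z = 2.9 + 3.1/2 = 4.45 m.
Total vertical stress at mid-clay: σ_v = 17.9×2.9 + 18.7×1.55 = 80.895 kPa.
Pore pressure: u = 9.81×(4.45 − 0) = 43.655 kPa.
Initial effective stress: σ'_0 = σ_v − u = 80.895 − 43.655 = 37.24 kPa.
Final effective stress: σ'_f = σ'_0 + Δσ = 37.24 + 29.8 = 67.04 kPa.
Normally consolidated clay, so the full stress increment lies on the virgin compression line:
S_c = C_c·H/(1+e₀)·log₁₀(σ'_f/σ'_0) = 0.18×3.1/(1+0.67)×log₁₀(67.04/37.24)
    = 0.33413 × 0.25532 = 0.08531 m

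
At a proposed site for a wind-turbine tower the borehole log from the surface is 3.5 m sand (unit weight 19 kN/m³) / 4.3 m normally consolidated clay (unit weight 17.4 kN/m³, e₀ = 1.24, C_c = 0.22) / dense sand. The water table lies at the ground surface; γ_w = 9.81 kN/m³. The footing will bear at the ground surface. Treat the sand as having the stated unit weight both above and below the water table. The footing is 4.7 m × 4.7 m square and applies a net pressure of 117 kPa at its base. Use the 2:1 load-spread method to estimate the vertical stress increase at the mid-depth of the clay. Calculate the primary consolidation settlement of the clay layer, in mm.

Mid-depth of clay below the ground surface: z = 3.5 + 4.3/2 = 5.65 m.
Total vertical stress at mid-clay: σ_v = 19×3.5 + 17.4×2.15 = 103.91 kPa.
Pore pressure: u = 9.81×(5.65 − 0) = 55.427 kPa.
Initial effective stress: σ'_0 = σ_v − u = 103.91 − 55.427 = 48.483 kPa.
Stress increase at mid-clay by the 2:1 spreading method:
Δσ = qBL/((B+z)(L+z)) = 117×4.7×4.7/((4.7+5.65)(4.7+5.65)) = 24.127 kPa
Final effective stress: σ'_f = σ'_0 + Δσ = 48.483 + 24.127 = 72.61 kPa.
Normally consolidated clay, so the full stress increment lies on the virgin compression line:
S_c = C_c·H/(1+e₀)·log₁₀(σ'_f/σ'_0) = 0.22×4.3/(1+1.24)×log₁₀(72.61/48.483)
    = 0.42232 × 0.17541 = 0.07408 m

S_c ≈ 74.1 mm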